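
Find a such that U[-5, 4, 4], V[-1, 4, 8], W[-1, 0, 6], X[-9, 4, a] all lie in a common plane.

0

Normal to plane UVW: n = (16, 8, -16); plane equation n·P = -112.
Requiring n·X = -112: (-16)a + (-112) = -112.
So a = 0.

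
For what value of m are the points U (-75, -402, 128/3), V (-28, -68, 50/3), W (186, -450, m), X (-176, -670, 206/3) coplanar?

Coplanarity ⇔ det[UV; UW; UX] = 0.
Expanding, this is linear in m: (-21138)m + (521404) = 0.
So m = 74/3.

74/3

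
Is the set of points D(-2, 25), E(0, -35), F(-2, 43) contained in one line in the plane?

DE = (2, -60), DF = (0, 18).
Twice the signed area of △DEF is (2)(18) − (-60)(0) = 36.
The area is nonzero, so the three points are not collinear.

No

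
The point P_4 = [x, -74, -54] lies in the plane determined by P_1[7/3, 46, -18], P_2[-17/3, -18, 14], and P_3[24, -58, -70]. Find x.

58/3

The plane through P_1, P_2, P_3 has equation 6656x + (832/3)y + (6656/3)z = -11648.
Substituting P_4: (6656)x + (-420992/3) = -11648, so x = 58/3.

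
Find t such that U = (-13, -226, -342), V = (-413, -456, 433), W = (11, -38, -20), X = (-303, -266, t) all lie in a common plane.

488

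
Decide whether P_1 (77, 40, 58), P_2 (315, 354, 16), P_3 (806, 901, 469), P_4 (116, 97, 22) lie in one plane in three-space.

With P_1 as base: P_1P_2 = (238, 314, -42), P_1P_3 = (729, 861, 411), P_1P_4 = (39, 57, -36).
P_1P_3 × P_1P_4 = (-54423, 42273, 7974).
P_1P_2 · (P_1P_3 × P_1P_4) = -13860.
Since -13860 ≠ 0, the four points are not coplanar.

No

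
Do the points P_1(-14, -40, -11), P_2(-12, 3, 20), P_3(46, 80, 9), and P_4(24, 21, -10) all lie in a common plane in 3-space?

A normal to the plane through P_1, P_2, P_3 is n = P_1P_2 × P_1P_3 = (-2860, 1820, -2340).
The plane has equation n·P = -7020. For P_4: n·P_4 = -7020.
Equal, so P_4 lies in the plane and all four are coplanar.

Yes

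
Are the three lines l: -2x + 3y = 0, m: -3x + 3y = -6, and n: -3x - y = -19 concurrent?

No

Intersecting l and m: solving the 2×2 system gives (x, y) = (6, 4).
Substitute into n: (-3)(6) + (-1)(4) = -22.
But n requires -19 ≠ -22, so the three lines have no common point.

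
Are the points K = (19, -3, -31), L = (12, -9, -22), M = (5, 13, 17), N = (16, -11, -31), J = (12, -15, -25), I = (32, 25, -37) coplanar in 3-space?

No

The plane through K, L, M has normal n = KL × KM = (-432, 210, -196) and equation n·P = -2762.
Checking the remaining points: n·N = -3146, n·J = -3434, n·I = -1322.
Since n·N = -3146 ≠ -2762, N is off the plane and the points are not all coplanar.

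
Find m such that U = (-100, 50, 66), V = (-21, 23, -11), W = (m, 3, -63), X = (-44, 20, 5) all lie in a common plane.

Coplanarity ⇔ det[UV; UW; UX] = 0.
Expanding, this is linear in m: (663)m + (-20553) = 0.
So m = 31.

31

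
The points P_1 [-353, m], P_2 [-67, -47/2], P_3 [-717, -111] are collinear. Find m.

The three points are collinear iff det[P_1P_2; P_1P_3] = 0.
This determinant is linear in m: (-650)m + (-40300) = 0, so m = -62.

-62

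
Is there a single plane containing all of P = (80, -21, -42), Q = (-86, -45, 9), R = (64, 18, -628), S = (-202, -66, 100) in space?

The four points are coplanar iff the 3×3 determinant with rows PQ, PR, PS is zero.
Rows: (-166, -24, 51), (-16, 39, -586), (-282, -45, 142).
Expanding along the first row: (-166)(-20832) − (-24)(-167524) + (51)(11718) = 35154.
Nonzero ⇒ not coplanar.

No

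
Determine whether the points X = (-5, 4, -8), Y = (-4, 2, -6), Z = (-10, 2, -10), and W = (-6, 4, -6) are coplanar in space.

No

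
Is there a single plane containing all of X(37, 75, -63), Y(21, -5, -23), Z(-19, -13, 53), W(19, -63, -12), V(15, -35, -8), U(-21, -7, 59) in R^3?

The plane through X, Y, Z has normal n = XY × XZ = (-5760, -384, -3072) and equation n·P = -48384.
Checking the remaining points: n·W = -48384, n·V = -48384, n·U = -57600.
Since n·U = -57600 ≠ -48384, U is off the plane and the points are not all coplanar.

No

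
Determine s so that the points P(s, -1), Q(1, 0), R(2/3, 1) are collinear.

4/3

The three points are collinear iff det[PQ; PR] = 0.
This determinant is linear in s: (-1)s + (4/3) = 0, so s = 4/3.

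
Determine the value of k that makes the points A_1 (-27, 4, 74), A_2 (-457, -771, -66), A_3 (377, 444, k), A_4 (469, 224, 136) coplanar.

163

The points are coplanar iff A_1A_2 · (A_1A_3 × A_1A_4) = 0.
Expanding, this is linear in k: (-289800)k + (47237400) = 0.
So k = 163.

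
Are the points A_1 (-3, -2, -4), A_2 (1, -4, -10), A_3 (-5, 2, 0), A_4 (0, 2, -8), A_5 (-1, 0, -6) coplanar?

No

The plane through A_1, A_2, A_3 has normal n = A_1A_2 × A_1A_3 = (16, -4, 12) and equation n·P = -88.
Checking the remaining points: n·A_4 = -104, n·A_5 = -88.
Since n·A_4 = -104 ≠ -88, A_4 is off the plane and the points are not all coplanar.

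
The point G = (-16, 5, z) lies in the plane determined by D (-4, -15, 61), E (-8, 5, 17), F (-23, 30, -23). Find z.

29

The plane through D, E, F has equation 300x + 500y + 200z = 3500.
Substituting G: (200)z + (-2300) = 3500, so z = 29.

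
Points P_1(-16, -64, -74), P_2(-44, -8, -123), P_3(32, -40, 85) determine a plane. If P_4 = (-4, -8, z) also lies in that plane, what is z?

-3

A normal to the plane is n = P_1P_2 × P_1P_3 = (10080, 2100, -3360).
P_4 lies in the plane iff n · P_1P_4 = 0.
This gives (-3360)z + (-10080) = 0, so z = -3.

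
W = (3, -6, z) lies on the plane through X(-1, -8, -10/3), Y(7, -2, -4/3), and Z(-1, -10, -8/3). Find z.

-2

A normal to the plane is n = XY × XZ = (8, -16/3, -16).
W lies in the plane iff n · XW = 0.
This gives (-16)z + (-32) = 0, so z = -2.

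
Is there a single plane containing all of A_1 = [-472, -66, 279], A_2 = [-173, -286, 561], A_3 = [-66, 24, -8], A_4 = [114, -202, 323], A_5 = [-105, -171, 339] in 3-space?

The plane through A_1, A_2, A_3 has normal n = A_1A_2 × A_1A_3 = (37760, 200305, 116230) and equation n·P = 1385320.
Checking the remaining points: n·A_4 = 1385320, n·A_5 = 1185015.
Since n·A_5 = 1185015 ≠ 1385320, A_5 is off the plane and the points are not all coplanar.

No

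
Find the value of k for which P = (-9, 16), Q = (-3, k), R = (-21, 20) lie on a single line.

The three points are collinear iff det[PQ; PR] = 0.
This determinant is linear in k: (12)k + (-168) = 0, so k = 14.

14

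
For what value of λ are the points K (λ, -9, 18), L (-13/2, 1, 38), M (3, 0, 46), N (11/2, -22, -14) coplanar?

1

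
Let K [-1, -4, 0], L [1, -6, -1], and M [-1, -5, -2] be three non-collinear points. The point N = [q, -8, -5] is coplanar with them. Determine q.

The plane through K, L, M has equation 3x + 4y − 2z = -19.
Substituting N: (3)q + (-22) = -19, so q = 1.

1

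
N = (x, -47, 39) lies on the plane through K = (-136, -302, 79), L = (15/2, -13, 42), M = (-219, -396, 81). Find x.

-36

The plane through K, L, M has equation −2900x + 2784y + 10498z = 382974.
Substituting N: (-2900)x + (278574) = 382974, so x = -36.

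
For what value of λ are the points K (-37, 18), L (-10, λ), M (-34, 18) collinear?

18

Collinearity: (L − K) must be parallel to (M − K) = (3, 0).
Cross-multiplying the components: (λ − 18)·(3) = (27)·(0).
Solving gives λ = 18.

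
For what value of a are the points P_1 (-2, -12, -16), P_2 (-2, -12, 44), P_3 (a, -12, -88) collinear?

-2

Direction P_1P_2 = (0, 0, 60). From the z-coordinate of P_3, the parameter along the line is τ = (-88 − (-16))/60 = -6/5.
Then a = (-2) + (-6/5)·(0) = -2.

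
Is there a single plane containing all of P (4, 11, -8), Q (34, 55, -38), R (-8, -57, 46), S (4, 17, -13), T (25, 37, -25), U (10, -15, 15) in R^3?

The plane through P, Q, R has normal n = PQ × PR = (336, -1260, -1512) and equation n·X = -420.
Checking the remaining points: n·S = -420, n·T = -420, n·U = -420.
All equal -420, so all 6 points lie in one plane.

Yes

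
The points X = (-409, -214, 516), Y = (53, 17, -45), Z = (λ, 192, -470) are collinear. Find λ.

403

Collinearity requires XY × XZ = 0; each component is linear in λ.
The y-component gives (-561)λ + (226083) = 0, so λ = 403.
The remaining components then also vanish.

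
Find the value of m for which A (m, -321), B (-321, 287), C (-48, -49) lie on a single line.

The three points are collinear iff det[AB; AC] = 0.
This determinant is linear in m: (336)m + (-58128) = 0, so m = 173.

173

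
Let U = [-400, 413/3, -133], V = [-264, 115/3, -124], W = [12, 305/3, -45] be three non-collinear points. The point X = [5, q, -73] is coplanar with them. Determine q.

The plane through U, V, W has equation −(25252/3)x − 8260y + (108088/3)z = -7686284/3.
Substituting X: (-8260)q + (-2672228) = -7686284/3, so q = -40/3.

-40/3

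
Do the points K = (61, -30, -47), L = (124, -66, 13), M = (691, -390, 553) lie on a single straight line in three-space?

Yes

KL = (63, -36, 60), KM = (630, -360, 600).
KL × KM = (0, 0, 0).
The cross product vanishes, so the three points are collinear.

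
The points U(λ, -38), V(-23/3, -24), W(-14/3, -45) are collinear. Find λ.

-17/3

The three points are collinear iff det[UV; UW] = 0.
This determinant is linear in λ: (21)λ + (119) = 0, so λ = -17/3.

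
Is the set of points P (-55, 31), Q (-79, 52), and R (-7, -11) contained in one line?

PQ = (-24, 21), PR = (48, -42).
det[PQ; PR] = (-24)(-42) − (21)(48) = 0.
The determinant is zero, so the points are collinear.

Yes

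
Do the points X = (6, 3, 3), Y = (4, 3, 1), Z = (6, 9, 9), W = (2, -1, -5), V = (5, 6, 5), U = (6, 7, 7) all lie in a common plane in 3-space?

The plane through X, Y, Z has normal n = XY × XZ = (12, 12, -12) and equation n·P = 72.
Checking the remaining points: n·W = 72, n·V = 72, n·U = 72.
All equal 72, so all 6 points lie in one plane.

Yes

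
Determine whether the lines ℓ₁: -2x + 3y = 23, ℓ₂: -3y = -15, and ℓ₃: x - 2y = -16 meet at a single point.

No

The three lines meet at one point iff the augmented coefficient matrix [aᵢ bᵢ cᵢ] has rank < 3, i.e. its determinant vanishes.
Here the determinant is -12.
Nonzero, so no common point exists.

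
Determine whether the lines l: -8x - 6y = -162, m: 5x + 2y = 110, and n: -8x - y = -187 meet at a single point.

Intersecting l and m: solving the 2×2 system gives (x, y) = (24, -5).
Substitute into n: (-8)(24) + (-1)(-5) = -187.
This equals -187, so (24, -5) lies on all three lines and they are concurrent.

Yes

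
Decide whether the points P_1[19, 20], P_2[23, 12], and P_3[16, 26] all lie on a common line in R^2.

Yes

P_1P_2 = (4, -8), P_1P_3 = (-3, 6).
det[P_1P_2; P_1P_3] = (4)(6) − (-8)(-3) = 0.
The determinant is zero, so the points are collinear.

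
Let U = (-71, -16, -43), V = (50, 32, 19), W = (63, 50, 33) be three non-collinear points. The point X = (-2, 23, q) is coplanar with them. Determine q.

A normal to the plane is n = UV × UW = (-444, -888, 1554).
X lies in the plane iff n · UX = 0.
This gives (1554)q + (1554) = 0, so q = -1.

-1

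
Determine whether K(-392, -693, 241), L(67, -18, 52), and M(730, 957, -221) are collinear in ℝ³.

Yes

KL = (459, 675, -189), KM = (1122, 1650, -462).
KL × KM = (0, 0, 0).
The cross product vanishes, so the three points are collinear.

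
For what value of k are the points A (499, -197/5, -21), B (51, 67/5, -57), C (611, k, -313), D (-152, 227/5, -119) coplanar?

Normal to plane ABD: n = (-10608/5, -20468, -18088/5); plane equation n·P = -881348/5.
Requiring n·C = -881348/5: (-20468)k + (-819944/5) = -881348/5.
So k = 3/5.

3/5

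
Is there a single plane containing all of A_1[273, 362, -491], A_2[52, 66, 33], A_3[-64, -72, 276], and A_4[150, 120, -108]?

A normal to the plane through A_1, A_2, A_3 is n = A_1A_2 × A_1A_3 = (384, -7081, -3838).
The plane has equation n·P = -574032. For A_4: n·A_4 = -377616.
-377616 ≠ -574032, so A_4 is off the plane.

No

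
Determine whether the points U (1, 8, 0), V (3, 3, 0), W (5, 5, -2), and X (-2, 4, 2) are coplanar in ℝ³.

No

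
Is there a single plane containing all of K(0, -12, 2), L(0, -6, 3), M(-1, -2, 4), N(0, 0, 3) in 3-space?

With K as base: KL = (0, 6, 1), KM = (-1, 10, 2), KN = (0, 12, 1).
KM × KN = (-14, 1, -12).
KL · (KM × KN) = -6.
Since -6 ≠ 0, the four points are not coplanar.

No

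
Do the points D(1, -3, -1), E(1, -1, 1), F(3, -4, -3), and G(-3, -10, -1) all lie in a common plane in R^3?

The four points are coplanar iff the 3×3 determinant with rows DE, DF, DG is zero.
Rows: (0, 2, 2), (2, -1, -2), (-4, -7, 0).
Expanding along the first row: (0)(-14) − (2)(-8) + (2)(-18) = -20.
Nonzero ⇒ not coplanar.

No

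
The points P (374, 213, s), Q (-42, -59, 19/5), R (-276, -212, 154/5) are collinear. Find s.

-221/5

Collinearity requires PQ × PR = 0; each component is linear in s.
The x-component gives (-153)s + (-33813/5) = 0, so s = -221/5.
The remaining components then also vanish.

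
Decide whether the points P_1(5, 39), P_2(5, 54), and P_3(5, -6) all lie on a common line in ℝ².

Yes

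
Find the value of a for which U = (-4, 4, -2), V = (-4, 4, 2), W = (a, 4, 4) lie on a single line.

Collinearity requires UV × UW = 0; each component is linear in a.
The y-component gives (4)a + (16) = 0, so a = -4.
The remaining components then also vanish.

-4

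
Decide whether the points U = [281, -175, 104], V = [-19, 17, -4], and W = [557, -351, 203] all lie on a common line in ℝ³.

No

UV = (-300, 192, -108), UW = (276, -176, 99).
UV × UW = (0, -108, -192).
The cross product is nonzero, so the points do not lie on one line.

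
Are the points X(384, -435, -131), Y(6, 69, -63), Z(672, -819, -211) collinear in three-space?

XY = (-378, 504, 68), XZ = (288, -384, -80).
XY × XZ = (-14208, -10656, 0).
The cross product is nonzero, so the points do not lie on one line.

No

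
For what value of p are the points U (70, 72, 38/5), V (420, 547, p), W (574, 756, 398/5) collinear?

288/5

Direction UW = (504, 684, 72). From the x-coordinate of V, the parameter along the line is τ = (420 − 70)/504 = 25/36.
Then p = 38/5 + 25/36·(72) = 288/5.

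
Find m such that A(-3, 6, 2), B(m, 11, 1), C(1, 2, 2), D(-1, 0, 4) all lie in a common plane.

Normal to plane ACD: n = (-8, -8, -16); plane equation n·P = -56.
Requiring n·B = -56: (-8)m + (-104) = -56.
So m = -6.

-6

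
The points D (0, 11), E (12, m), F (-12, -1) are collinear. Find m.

23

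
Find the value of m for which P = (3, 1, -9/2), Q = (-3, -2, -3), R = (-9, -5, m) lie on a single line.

Direction PQ = (-6, -3, 3/2). From the x-coordinate of R, the parameter along the line is τ = (-9 − 3)/(-6) = 2.
Then m = (-9/2) + 2·(3/2) = -3/2.

-3/2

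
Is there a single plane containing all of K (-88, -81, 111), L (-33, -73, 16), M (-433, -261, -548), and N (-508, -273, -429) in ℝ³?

Yes

With K as base: KL = (55, 8, -95), KM = (-345, -180, -659), KN = (-420, -192, -540).
KM × KN = (-29328, 90480, -9360).
KL · (KM × KN) = 0.
The scalar triple product vanishes, so the four points are coplanar.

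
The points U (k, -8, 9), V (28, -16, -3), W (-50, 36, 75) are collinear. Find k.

16

Direction VW = (-78, 52, 78). From the y-coordinate of U, the parameter along the line is τ = (-8 − (-16))/52 = 2/13.
Then k = 28 + 2/13·(-78) = 16.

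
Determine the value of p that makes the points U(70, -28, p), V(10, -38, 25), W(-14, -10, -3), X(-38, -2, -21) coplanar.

55

The points are coplanar iff UV · (UW × UX) = 0.
Expanding, this is linear in p: (-480)p + (26400) = 0.
So p = 55.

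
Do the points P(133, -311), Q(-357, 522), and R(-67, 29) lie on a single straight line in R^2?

Yes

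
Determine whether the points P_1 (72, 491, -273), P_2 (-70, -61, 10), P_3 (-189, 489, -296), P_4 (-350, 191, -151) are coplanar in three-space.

The four points are coplanar iff the 3×3 determinant with rows P_1P_2, P_1P_3, P_1P_4 is zero.
Rows: (-142, -552, 283), (-261, -2, -23), (-422, -300, 122).
Expanding along the first row: (-142)(-7144) − (-552)(-41548) + (283)(77456) = 0.
Zero determinant ⇒ coplanar.

Yes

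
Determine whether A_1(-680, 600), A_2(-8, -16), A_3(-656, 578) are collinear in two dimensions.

Yes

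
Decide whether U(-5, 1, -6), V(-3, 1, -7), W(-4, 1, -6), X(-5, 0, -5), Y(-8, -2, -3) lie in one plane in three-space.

No

The plane through U, V, W has normal n = UV × UW = (0, -1, 0) and equation n·P = -1.
Checking the remaining points: n·X = 0, n·Y = 2.
Since n·X = 0 ≠ -1, X is off the plane and the points are not all coplanar.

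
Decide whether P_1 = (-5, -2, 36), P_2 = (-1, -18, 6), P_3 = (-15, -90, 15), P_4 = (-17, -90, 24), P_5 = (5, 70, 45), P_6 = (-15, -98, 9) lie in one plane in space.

Yes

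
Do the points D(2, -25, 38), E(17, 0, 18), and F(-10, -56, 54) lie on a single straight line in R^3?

DE = (15, 25, -20), DF = (-12, -31, 16).
DE × DF = (-220, 0, -165).
The cross product is nonzero, so the points do not lie on one line.

No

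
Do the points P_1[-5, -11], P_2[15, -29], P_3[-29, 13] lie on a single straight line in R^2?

No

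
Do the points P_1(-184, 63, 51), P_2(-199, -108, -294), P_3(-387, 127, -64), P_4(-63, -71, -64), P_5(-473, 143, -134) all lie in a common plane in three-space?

The plane through P_1, P_2, P_3 has normal n = P_1P_2 × P_1P_3 = (41745, 68310, -35673) and equation n·P = -5196873.
Checking the remaining points: n·P_4 = -5196873, n·P_5 = -5196873.
All equal -5196873, so all 5 points lie in one plane.

Yes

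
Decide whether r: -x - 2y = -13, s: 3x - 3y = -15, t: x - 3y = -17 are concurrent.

Yes

The three lines meet at one point iff the augmented coefficient matrix [aᵢ bᵢ cᵢ] has rank < 3, i.e. its determinant vanishes.
Here the determinant is 0.
It vanishes, so the lines are concurrent at (1, 6).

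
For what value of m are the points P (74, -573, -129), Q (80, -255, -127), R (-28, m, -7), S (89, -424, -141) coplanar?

-51

The points are coplanar iff PQ · (PR × PS) = 0.
Expanding, this is linear in m: (-102)m + (-5202) = 0.
So m = -51.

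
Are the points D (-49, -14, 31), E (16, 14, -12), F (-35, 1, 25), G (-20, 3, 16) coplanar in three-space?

No

A normal to the plane through D, E, F is n = DE × DF = (477, -212, 583).
The plane has equation n·P = -2332. For G: n·G = -848.
-848 ≠ -2332, so G is off the plane.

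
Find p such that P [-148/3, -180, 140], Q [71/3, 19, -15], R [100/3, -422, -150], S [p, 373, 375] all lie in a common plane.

-85

Normal to plane PQR: n = (-95220, 25070/3, -102350/3); plane equation n·X = -4749040/3.
Requiring n·S = -4749040/3: (-95220)p + (-29030140/3) = -4749040/3.
So p = -85.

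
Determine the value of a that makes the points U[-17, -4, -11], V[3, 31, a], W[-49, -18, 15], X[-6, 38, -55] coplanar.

-52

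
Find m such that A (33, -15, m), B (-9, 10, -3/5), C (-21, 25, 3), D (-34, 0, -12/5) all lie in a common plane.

-7

Coplanarity ⇔ det[AB; AC; AD] = 0.
Expanding, this is linear in m: (-495)m + (-3465) = 0.
So m = -7.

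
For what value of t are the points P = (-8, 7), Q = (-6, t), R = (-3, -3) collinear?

Collinearity: (Q − P) must be parallel to (R − P) = (5, -10).
Cross-multiplying the components: (t − 7)·(5) = (2)·(-10).
Solving gives t = 3.

3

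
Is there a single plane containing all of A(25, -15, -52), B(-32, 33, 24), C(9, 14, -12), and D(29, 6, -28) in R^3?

The four points are coplanar iff the 3×3 determinant with rows AB, AC, AD is zero.
Rows: (-57, 48, 76), (-16, 29, 40), (4, 21, 24).
Expanding along the first row: (-57)(-144) − (48)(-544) + (76)(-452) = -32.
Nonzero ⇒ not coplanar.

No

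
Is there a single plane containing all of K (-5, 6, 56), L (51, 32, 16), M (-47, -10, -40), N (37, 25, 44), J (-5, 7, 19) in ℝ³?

No

The plane through K, L, M has normal n = KL × KM = (-3136, 7056, 196) and equation n·P = 68992.
Checking the remaining points: n·N = 68992, n·J = 68796.
Since n·J = 68796 ≠ 68992, J is off the plane and the points are not all coplanar.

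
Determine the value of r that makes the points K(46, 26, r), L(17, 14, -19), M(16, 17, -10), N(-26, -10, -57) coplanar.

-5

Coplanarity ⇔ det[KL; KM; KN] = 0.
Expanding, this is linear in r: (-153)r + (-765) = 0.
So r = -5.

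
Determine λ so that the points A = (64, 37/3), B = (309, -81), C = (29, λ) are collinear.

Collinearity: (C − A) must be parallel to (B − A) = (245, -280/3).
Cross-multiplying the components: (λ − 37/3)·(245) = (-35)·(-280/3).
Solving gives λ = 77/3.

77/3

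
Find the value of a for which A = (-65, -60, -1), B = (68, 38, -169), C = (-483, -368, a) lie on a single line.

Direction AB = (133, 98, -168). From the x-coordinate of C, the parameter along the line is τ = (-483 − (-65))/133 = -22/7.
Then a = (-1) + (-22/7)·(-168) = 527.

527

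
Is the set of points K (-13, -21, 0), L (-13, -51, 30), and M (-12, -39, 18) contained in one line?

No

KL = (0, -30, 30), KM = (1, -18, 18).
Comparing components 3 and 1: (30)(1) − (0)(18) = 30 ≠ 0, so KL and KM are not parallel and the points are not collinear.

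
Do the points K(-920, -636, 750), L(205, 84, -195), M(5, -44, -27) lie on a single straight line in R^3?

Yes

KL = (1125, 720, -945), KM = (925, 592, -777).
KL × KM = (0, 0, 0).
The cross product vanishes, so the three points are collinear.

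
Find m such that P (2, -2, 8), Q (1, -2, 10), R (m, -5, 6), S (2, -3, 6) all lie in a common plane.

0

The points are coplanar iff PQ · (PR × PS) = 0.
Expanding, this is linear in m: (-2)m + (0) = 0.
So m = 0.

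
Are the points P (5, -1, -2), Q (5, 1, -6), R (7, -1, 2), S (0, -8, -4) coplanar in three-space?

No

A normal to the plane through P, Q, R is n = PQ × PR = (8, -8, -4).
The plane has equation n·X = 56. For S: n·S = 80.
80 ≠ 56, so S is off the plane.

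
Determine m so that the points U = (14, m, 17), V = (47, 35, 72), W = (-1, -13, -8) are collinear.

2

Direction VW = (-48, -48, -80). From the x-coordinate of U, the parameter along the line is τ = (14 − 47)/(-48) = 11/16.
Then m = 35 + 11/16·(-48) = 2.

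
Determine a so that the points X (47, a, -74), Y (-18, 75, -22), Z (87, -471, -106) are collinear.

-263

Collinearity requires XY × XZ = 0; each component is linear in a.
The x-component gives (84)a + (22092) = 0, so a = -263.
The remaining components then also vanish.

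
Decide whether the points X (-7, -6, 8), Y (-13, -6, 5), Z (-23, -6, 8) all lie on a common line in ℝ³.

No

XY = (-6, 0, -3), XZ = (-16, 0, 0).
Comparing components 3 and 1: (-3)(-16) − (-6)(0) = 48 ≠ 0, so XY and XZ are not parallel and the points are not collinear.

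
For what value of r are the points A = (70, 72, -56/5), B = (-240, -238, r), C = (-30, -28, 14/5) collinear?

Direction AC = (-100, -100, 14). From the x-coordinate of B, the parameter along the line is τ = (-240 − 70)/(-100) = 31/10.
Then r = (-56/5) + 31/10·(14) = 161/5.

161/5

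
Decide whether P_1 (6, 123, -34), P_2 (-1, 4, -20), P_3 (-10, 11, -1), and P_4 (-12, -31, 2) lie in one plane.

A normal to the plane through P_1, P_2, P_3 is n = P_1P_2 × P_1P_3 = (-2359, 7, -1120).
The plane has equation n·P = 24787. For P_4: n·P_4 = 25851.
25851 ≠ 24787, so P_4 is off the plane.

No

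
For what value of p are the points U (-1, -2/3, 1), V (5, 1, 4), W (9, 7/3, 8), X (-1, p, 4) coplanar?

-1/3

The points are coplanar iff UV · (UW × UX) = 0.
Expanding, this is linear in p: (-12)p + (-4) = 0.
So p = -1/3.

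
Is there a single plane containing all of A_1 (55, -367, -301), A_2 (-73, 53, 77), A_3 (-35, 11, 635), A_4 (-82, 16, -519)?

No

With A_1 as base: A_1A_2 = (-128, 420, 378), A_1A_3 = (-90, 378, 936), A_1A_4 = (-137, 383, -218).
A_1A_3 × A_1A_4 = (-440892, -147852, 17316).
A_1A_2 · (A_1A_3 × A_1A_4) = 881784.
Since 881784 ≠ 0, the four points are not coplanar.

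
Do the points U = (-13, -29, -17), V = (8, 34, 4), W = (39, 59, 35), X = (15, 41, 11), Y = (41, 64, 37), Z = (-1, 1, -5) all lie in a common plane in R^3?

The plane through U, V, W has normal n = UV × UW = (1428, 0, -1428) and equation n·P = 5712.
Checking the remaining points: n·X = 5712, n·Y = 5712, n·Z = 5712.
All equal 5712, so all 6 points lie in one plane.

Yes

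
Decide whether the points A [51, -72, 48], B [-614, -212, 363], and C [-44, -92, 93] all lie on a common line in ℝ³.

AB = (-665, -140, 315), AC = (-95, -20, 45).
Each component of AC is 1/7 times the corresponding component of AB, so AC = 1/7·AB and the points are collinear.

Yes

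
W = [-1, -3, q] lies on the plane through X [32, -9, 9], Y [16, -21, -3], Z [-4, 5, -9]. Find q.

-9

A normal to the plane is n = XY × XZ = (384, 144, -656).
W lies in the plane iff n · XW = 0.
This gives (-656)q + (-5904) = 0, so q = -9.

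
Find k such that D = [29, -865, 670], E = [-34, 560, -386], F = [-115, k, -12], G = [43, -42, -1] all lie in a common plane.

Coplanarity ⇔ det[DE; DF; DG] = 0.
Expanding, this is linear in k: (57057)k + (-12153141) = 0.
So k = 213.

213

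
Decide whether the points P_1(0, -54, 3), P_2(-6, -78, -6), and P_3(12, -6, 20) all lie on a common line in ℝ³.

No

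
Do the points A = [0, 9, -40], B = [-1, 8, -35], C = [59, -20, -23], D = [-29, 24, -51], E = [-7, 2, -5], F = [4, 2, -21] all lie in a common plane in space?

The plane through A, B, C has normal n = AB × AC = (128, 312, 88) and equation n·P = -712.
Checking the remaining points: n·D = -712, n·E = -712, n·F = -712.
All equal -712, so all 6 points lie in one plane.

Yes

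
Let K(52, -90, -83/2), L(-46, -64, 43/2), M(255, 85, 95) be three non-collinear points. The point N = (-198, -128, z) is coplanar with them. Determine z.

-5/2

The plane through K, L, M has equation −7476x + 26166y − 22428z = -1812930.
Substituting N: (-22428)z + (-1869000) = -1812930, so z = -5/2.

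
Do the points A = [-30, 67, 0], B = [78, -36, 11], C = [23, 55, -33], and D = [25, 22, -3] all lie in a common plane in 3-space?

A normal to the plane through A, B, C is n = AB × AC = (3531, 4147, 4163).
The plane has equation n·P = 171919. For D: n·D = 167020.
167020 ≠ 171919, so D is off the plane.

No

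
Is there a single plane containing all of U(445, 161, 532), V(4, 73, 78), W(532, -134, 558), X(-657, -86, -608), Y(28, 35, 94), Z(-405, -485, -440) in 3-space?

The plane through U, V, W has normal n = UV × UW = (-136218, -28032, 137751) and equation n·P = 8153370.
Checking the remaining points: n·X = 8153370, n·Y = 8153370, n·Z = 8153370.
All equal 8153370, so all 6 points lie in one plane.

Yes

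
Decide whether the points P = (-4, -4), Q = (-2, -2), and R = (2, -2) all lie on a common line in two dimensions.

No

PQ = (2, 2), PR = (6, 2).
det[PQ; PR] = (2)(2) − (2)(6) = -8.
The determinant is nonzero, so they are not collinear.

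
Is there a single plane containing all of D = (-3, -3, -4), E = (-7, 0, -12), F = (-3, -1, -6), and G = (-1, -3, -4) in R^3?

No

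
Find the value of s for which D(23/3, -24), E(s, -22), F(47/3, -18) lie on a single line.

The three points are collinear iff det[DE; DF] = 0.
This determinant is linear in s: (6)s + (-62) = 0, so s = 31/3.

31/3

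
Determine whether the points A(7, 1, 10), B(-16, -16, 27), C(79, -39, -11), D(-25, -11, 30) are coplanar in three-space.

No

With A as base: AB = (-23, -17, 17), AC = (72, -40, -21), AD = (-32, -12, 20).
AC × AD = (-1052, -768, -2144).
AB · (AC × AD) = 804.
Since 804 ≠ 0, the four points are not coplanar.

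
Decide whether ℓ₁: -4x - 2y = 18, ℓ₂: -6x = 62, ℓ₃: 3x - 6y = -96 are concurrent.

Intersecting ℓ₁ and ℓ₂: solving the 2×2 system gives (x, y) = (-31/3, 35/3).
Substitute into ℓ₃: (3)(-31/3) + (-6)(35/3) = -101.
But ℓ₃ requires -96 ≠ -101, so the three lines have no common point.

No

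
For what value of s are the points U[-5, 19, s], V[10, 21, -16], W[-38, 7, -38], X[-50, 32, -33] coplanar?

-22

Coplanarity ⇔ det[UV; UW; UX] = 0.
Expanding, this is linear in s: (1368)s + (30096) = 0.
So s = -22.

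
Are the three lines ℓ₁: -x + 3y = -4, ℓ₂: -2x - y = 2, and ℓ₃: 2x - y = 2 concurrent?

The three lines meet at one point iff the augmented coefficient matrix [aᵢ bᵢ cᵢ] has rank < 3, i.e. its determinant vanishes.
Here the determinant is 8.
Nonzero, so no common point exists.

No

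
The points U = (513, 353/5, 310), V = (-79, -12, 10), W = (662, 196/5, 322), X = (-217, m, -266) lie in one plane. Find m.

-1003/5

Normal to plane UVW: n = (-52056/5, -37596, 154481/5); plane equation n·P = 7912994/5.
Requiring n·X = 7912994/5: (-37596)m + (-29795794/5) = 7912994/5.
So m = -1003/5.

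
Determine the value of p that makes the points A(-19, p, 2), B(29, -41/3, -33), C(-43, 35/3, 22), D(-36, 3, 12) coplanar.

Coplanarity ⇔ det[AB; AC; AD] = 0.
Expanding, this is linear in p: (335)p + (-335) = 0.
So p = 1.

1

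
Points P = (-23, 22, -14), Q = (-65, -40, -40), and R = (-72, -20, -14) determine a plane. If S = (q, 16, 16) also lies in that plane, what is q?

Coplanarity requires PQ · (PR × PS) = 0.
PQ = (-42, -62, -26), PR = (-49, -42, 0); the triple product is linear in q with coefficient -1092 and constant term -70980.
Setting it to zero: q = -65.

-65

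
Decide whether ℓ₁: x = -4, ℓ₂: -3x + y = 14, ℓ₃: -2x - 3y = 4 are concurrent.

No

Intersecting ℓ₁ and ℓ₂: solving the 2×2 system gives (x, y) = (-4, 2).
Substitute into ℓ₃: (-2)(-4) + (-3)(2) = 2.
But ℓ₃ requires 4 ≠ 2, so the three lines have no common point.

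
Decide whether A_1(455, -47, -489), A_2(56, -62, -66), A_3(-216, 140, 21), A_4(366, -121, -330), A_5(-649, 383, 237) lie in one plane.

The plane through A_1, A_2, A_3 has normal n = A_1A_2 × A_1A_3 = (-86751, -80343, -84678) and equation n·P = 5711958.
Checking the remaining points: n·A_4 = 5914377, n·A_5 = 5461344.
Since n·A_4 = 5914377 ≠ 5711958, A_4 is off the plane and the points are not all coplanar.

No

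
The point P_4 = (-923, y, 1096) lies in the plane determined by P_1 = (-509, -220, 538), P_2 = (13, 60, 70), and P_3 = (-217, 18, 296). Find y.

The plane through P_1, P_2, P_3 has equation 43624x − 10332y + 42476z = 2920512.
Substituting P_4: (-10332)y + (6288744) = 2920512, so y = 326.

326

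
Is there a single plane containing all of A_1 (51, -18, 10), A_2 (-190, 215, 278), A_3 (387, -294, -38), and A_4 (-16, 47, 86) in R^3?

A normal to the plane through A_1, A_2, A_3 is n = A_1A_2 × A_1A_3 = (62784, 78480, -11772).
The plane has equation n·P = 1671624. For A_4: n·A_4 = 1671624.
Equal, so A_4 lies in the plane and all four are coplanar.

Yes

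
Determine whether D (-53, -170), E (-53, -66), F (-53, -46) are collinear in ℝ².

Yes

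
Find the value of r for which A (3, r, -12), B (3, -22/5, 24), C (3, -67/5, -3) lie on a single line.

Direction BC = (0, -9, -27). From the z-coordinate of A, the parameter along the line is τ = (-12 − 24)/(-27) = 4/3.
Then r = (-22/5) + 4/3·(-9) = -82/5.

-82/5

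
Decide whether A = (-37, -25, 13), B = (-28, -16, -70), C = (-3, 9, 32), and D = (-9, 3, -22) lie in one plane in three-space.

With A as base: AB = (9, 9, -83), AC = (34, 34, 19), AD = (28, 28, -35).
AC × AD = (-1722, 1722, 0).
AB · (AC × AD) = 0.
The scalar triple product vanishes, so the four points are coplanar.

Yes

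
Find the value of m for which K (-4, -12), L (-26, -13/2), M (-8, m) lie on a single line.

Collinearity: (M − K) must be parallel to (L − K) = (-22, 11/2).
Cross-multiplying the components: (m − (-12))·(-22) = (-4)·(11/2).
Solving gives m = -11.

-11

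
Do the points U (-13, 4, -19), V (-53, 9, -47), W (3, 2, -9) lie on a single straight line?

No

UV = (-40, 5, -28), UW = (16, -2, 10).
Comparing components 2 and 3: (5)(10) − (-28)(-2) = -6 ≠ 0, so UV and UW are not parallel and the points are not collinear.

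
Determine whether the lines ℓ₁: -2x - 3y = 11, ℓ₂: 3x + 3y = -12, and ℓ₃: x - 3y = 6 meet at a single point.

Intersecting ℓ₁ and ℓ₂: solving the 2×2 system gives (x, y) = (-1, -3).
Substitute into ℓ₃: (1)(-1) + (-3)(-3) = 8.
But ℓ₃ requires 6 ≠ 8, so the three lines have no common point.

No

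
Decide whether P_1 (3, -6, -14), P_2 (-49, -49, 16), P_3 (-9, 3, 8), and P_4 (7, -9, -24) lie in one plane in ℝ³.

No

With P_1 as base: P_1P_2 = (-52, -43, 30), P_1P_3 = (-12, 9, 22), P_1P_4 = (4, -3, -10).
P_1P_3 × P_1P_4 = (-24, -32, 0).
P_1P_2 · (P_1P_3 × P_1P_4) = 2624.
Since 2624 ≠ 0, the four points are not coplanar.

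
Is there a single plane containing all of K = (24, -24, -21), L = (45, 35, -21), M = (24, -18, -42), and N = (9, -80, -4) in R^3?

With K as base: KL = (21, 59, 0), KM = (0, 6, -21), KN = (-15, -56, 17).
KM × KN = (-1074, 315, 90).
KL · (KM × KN) = -3969.
Since -3969 ≠ 0, the four points are not coplanar.

No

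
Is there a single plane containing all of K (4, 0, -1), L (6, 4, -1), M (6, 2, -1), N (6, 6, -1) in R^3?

Yes

The four points are coplanar iff the 3×3 determinant with rows KL, KM, KN is zero.
Rows: (2, 4, 0), (2, 2, 0), (2, 6, 0).
Expanding along the first row: (2)(0) − (4)(0) + (0)(8) = 0.
Zero determinant ⇒ coplanar.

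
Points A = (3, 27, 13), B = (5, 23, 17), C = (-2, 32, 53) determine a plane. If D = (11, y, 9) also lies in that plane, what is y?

The plane through A, B, C has equation −180x − 100y − 10z = -3370.
Substituting D: (-100)y + (-2070) = -3370, so y = 13.

13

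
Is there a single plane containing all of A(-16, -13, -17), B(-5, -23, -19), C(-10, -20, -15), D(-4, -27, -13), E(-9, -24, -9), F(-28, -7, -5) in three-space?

Yes

The plane through A, B, C has normal n = AB × AC = (-34, -34, -17) and equation n·P = 1275.
Checking the remaining points: n·D = 1275, n·E = 1275, n·F = 1275.
All equal 1275, so all 6 points lie in one plane.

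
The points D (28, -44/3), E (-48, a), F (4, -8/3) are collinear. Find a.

70/3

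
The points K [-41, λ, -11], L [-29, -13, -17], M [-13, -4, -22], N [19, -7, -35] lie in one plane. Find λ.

-4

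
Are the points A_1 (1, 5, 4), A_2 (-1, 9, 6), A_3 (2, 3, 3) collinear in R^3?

A_1A_2 = (-2, 4, 2), A_1A_3 = (1, -2, -1).
Each component of A_1A_3 is -1/2 times the corresponding component of A_1A_2, so A_1A_3 = -1/2·A_1A_2 and the points are collinear.

Yes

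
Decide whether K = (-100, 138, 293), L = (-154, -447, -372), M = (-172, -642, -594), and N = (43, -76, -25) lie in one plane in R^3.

The four points are coplanar iff the 3×3 determinant with rows KL, KM, KN is zero.
Rows: (-54, -585, -665), (-72, -780, -887), (143, -214, -318).
Expanding along the first row: (-54)(58222) − (-585)(149737) + (-665)(126948) = 31737.
Nonzero ⇒ not coplanar.

No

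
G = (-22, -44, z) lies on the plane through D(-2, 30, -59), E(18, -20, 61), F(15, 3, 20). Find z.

5

Coplanarity requires DE · (DF × DG) = 0.
DE = (20, -50, 120), DF = (17, -27, 79); the triple product is linear in z with coefficient 310 and constant term -1550.
Setting it to zero: z = 5.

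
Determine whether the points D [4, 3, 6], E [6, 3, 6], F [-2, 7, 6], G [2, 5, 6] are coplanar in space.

A normal to the plane through D, E, F is n = DE × DF = (0, 0, 8).
The plane has equation n·P = 48. For G: n·G = 48.
Equal, so G lies in the plane and all four are coplanar.

Yes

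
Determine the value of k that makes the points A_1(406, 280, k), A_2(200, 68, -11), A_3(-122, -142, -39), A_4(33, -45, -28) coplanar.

54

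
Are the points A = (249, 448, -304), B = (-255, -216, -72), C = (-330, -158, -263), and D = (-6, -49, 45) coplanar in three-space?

The four points are coplanar iff the 3×3 determinant with rows AB, AC, AD is zero.
Rows: (-504, -664, 232), (-579, -606, 41), (-255, -497, 349).
Expanding along the first row: (-504)(-191117) − (-664)(-191616) + (232)(133233) = 0.
Zero determinant ⇒ coplanar.

Yes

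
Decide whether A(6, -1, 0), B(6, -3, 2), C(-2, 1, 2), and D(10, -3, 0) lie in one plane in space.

With A as base: AB = (0, -2, 2), AC = (-8, 2, 2), AD = (4, -2, 0).
AC × AD = (4, 8, 8).
AB · (AC × AD) = 0.
The scalar triple product vanishes, so the four points are coplanar.

Yes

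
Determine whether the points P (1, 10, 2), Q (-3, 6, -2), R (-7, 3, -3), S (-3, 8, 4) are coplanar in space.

A normal to the plane through P, Q, R is n = PQ × PR = (-8, 12, -4).
The plane has equation n·X = 104. For S: n·S = 104.
Equal, so S lies in the plane and all four are coplanar.

Yes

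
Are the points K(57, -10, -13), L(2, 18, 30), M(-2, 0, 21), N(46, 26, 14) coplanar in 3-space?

Yes

A normal to the plane through K, L, M is n = KL × KM = (522, -667, 1102).
The plane has equation n·P = 22098. For N: n·N = 22098.
Equal, so N lies in the plane and all four are coplanar.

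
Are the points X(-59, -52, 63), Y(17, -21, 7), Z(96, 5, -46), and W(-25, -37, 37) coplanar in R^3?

Yes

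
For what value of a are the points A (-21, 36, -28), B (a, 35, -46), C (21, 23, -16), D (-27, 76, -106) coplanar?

The points are coplanar iff AB · (AC × AD) = 0.
Expanding, this is linear in a: (534)a + (-20826) = 0.
So a = 39.

39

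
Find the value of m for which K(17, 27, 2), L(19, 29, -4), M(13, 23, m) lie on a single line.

Direction KL = (2, 2, -6). From the x-coordinate of M, the parameter along the line is τ = (13 − 17)/2 = -2.
Then m = 2 + (-2)·(-6) = 14.

14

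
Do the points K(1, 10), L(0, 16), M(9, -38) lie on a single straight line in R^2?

Yes

KL = (-1, 6), KM = (8, -48).
Checking proportionality: KM = -8·KL, so the vectors are parallel and the points are collinear.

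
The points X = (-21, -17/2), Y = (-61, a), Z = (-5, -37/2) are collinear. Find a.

Collinearity: (Y − X) must be parallel to (Z − X) = (16, -10).
Cross-multiplying the components: (a − (-17/2))·(16) = (-40)·(-10).
Solving gives a = 33/2.

33/2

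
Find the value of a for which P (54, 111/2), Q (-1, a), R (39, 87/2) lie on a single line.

23/2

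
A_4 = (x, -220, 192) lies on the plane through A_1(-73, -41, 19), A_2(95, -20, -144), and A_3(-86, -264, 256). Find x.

-63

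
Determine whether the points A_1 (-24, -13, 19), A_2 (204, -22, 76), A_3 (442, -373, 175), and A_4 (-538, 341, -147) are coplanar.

No

With A_1 as base: A_1A_2 = (228, -9, 57), A_1A_3 = (466, -360, 156), A_1A_4 = (-514, 354, -166).
A_1A_3 × A_1A_4 = (4536, -2828, -20076).
A_1A_2 · (A_1A_3 × A_1A_4) = -84672.
Since -84672 ≠ 0, the four points are not coplanar.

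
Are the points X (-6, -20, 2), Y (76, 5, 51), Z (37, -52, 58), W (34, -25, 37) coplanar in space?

A normal to the plane through X, Y, Z is n = XY × XZ = (2968, -2485, -3699).
The plane has equation n·P = 24494. For W: n·W = 26174.
26174 ≠ 24494, so W is off the plane.

No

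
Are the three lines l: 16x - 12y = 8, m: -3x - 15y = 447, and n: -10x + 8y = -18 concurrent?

Yes

Lines aᵢx + bᵢy = cᵢ with pairwise distinct directions are concurrent exactly when det[aᵢ bᵢ cᵢ] = 0.
Here the determinant is 0.
It vanishes, so the lines are concurrent at (-19, -26).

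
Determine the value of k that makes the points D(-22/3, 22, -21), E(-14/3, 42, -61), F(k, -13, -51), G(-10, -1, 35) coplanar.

-16

Coplanarity ⇔ det[DE; DF; DG] = 0.
Expanding, this is linear in k: (-200)k + (-3200) = 0.
So k = -16.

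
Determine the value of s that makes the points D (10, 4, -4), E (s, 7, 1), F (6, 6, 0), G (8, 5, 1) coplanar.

4

Normal to plane DFG: n = (6, 12, 0); plane equation n·P = 108.
Requiring n·E = 108: (6)s + (84) = 108.
So s = 4.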